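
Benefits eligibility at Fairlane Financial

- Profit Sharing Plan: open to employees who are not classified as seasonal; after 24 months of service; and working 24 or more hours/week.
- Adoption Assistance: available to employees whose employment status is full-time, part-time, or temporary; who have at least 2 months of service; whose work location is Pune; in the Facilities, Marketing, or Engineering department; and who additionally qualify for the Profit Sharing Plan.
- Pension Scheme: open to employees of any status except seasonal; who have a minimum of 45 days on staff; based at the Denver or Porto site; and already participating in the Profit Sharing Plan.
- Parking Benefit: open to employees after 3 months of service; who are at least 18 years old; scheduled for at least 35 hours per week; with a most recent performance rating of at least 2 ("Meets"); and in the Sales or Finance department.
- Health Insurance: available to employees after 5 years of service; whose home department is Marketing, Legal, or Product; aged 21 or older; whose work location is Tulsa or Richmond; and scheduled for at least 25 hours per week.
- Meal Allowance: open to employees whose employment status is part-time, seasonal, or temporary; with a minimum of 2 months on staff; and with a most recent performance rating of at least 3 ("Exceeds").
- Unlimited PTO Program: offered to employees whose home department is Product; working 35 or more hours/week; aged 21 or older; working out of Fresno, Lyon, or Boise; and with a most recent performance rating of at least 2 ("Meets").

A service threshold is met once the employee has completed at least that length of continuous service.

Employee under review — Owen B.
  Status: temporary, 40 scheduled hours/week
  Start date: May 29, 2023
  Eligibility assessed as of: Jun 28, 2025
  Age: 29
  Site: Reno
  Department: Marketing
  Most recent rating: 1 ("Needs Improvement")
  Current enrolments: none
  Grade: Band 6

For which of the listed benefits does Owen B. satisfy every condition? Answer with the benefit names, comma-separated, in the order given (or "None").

Profit Sharing Plan

Service from May 29, 2023 to Jun 28, 2025: 761 days.
Profit Sharing Plan — status temporary ✓ (not excluded); service 761 days ≥ 24 months (≈720 days) ✓; 40 hrs/wk ≥ 24 ✓ → eligible.
Adoption Assistance — status temporary ✓; service 761 days ≥ 2 months (≈60 days) ✓; site Reno ✗ (not Pune) → not eligible.
Pension Scheme — status temporary ✓ (not excluded); service 761 days ≥ 45 days ✓; site Reno ✗ (not Denver or Porto) → not eligible.
Parking Benefit — service 761 days ≥ 3 months (≈90 days) ✓; age 29 ≥ 18 ✓; 40 hrs/wk ≥ 35 ✓; rating 1 < 2 ✗ → not eligible.
Health Insurance — service 761 days < 5 years (≈1825 days) ✗ → not eligible.
Meal Allowance — status temporary ✓; service 761 days ≥ 2 months (≈60 days) ✓; rating 1 < 3 ✗ → not eligible.
Unlimited PTO Program — dept Marketing ✗ → not eligible.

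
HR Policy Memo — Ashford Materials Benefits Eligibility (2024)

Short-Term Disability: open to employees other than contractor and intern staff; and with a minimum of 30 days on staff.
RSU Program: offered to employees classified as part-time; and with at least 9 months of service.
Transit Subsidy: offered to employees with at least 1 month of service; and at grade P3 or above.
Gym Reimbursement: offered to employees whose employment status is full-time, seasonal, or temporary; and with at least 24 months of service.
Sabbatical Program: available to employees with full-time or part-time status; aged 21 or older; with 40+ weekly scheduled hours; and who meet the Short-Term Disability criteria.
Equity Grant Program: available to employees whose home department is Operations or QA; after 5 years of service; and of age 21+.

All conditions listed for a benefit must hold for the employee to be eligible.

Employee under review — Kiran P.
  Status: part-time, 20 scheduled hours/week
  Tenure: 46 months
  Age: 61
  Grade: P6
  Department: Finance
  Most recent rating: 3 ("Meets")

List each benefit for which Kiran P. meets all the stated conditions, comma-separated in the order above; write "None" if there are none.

Short-Term Disability — status part-time ✓ (not excluded); service 46 months ≥ 30 days ✓ → eligible.
RSU Program — status part-time ✓; service 46 months ≥ 9 months ✓ → eligible.
Transit Subsidy — service 46 months ≥ 1 month ✓; grade P6 ≥ P3 ✓ → eligible.
Gym Reimbursement — status part-time ✗ (requires full-time, seasonal, or temporary) → not eligible.
Sabbatical Program — status part-time ✓; age 61 ≥ 21 ✓; 20 hrs/wk < 40 ✗ → not eligible.
Equity Grant Program — dept Finance ✗ → not eligible.

Short-Term Disability, RSU Program, Transit Subsidy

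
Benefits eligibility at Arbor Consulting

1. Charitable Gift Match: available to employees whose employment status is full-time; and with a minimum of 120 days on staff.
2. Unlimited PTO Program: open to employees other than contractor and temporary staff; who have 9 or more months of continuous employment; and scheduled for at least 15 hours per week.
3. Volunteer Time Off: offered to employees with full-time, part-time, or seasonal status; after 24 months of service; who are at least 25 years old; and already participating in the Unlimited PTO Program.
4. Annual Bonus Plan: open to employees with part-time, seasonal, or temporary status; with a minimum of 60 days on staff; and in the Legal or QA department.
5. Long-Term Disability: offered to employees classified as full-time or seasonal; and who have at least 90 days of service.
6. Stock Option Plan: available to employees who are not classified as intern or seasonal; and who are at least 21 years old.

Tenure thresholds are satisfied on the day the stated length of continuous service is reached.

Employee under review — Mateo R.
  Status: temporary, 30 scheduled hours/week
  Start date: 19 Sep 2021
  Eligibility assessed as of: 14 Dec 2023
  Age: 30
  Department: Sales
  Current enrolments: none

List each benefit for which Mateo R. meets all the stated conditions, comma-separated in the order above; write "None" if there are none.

Stock Option Plan

Service from 19 Sep 2021 to 14 Dec 2023: 816 days.
Charitable Gift Match — status temporary ✗ (requires full-time) → not eligible.
Unlimited PTO Program — status temporary ✗ (excluded) → not eligible.
Volunteer Time Off — status temporary ✗ (requires full-time, part-time, or seasonal) → not eligible.
Annual Bonus Plan — status temporary ✓; service 816 days ≥ 60 days ✓; dept Sales ✗ → not eligible.
Long-Term Disability — status temporary ✗ (requires full-time or seasonal) → not eligible.
Stock Option Plan — status temporary ✓ (not excluded); age 30 ≥ 21 ✓ → eligible.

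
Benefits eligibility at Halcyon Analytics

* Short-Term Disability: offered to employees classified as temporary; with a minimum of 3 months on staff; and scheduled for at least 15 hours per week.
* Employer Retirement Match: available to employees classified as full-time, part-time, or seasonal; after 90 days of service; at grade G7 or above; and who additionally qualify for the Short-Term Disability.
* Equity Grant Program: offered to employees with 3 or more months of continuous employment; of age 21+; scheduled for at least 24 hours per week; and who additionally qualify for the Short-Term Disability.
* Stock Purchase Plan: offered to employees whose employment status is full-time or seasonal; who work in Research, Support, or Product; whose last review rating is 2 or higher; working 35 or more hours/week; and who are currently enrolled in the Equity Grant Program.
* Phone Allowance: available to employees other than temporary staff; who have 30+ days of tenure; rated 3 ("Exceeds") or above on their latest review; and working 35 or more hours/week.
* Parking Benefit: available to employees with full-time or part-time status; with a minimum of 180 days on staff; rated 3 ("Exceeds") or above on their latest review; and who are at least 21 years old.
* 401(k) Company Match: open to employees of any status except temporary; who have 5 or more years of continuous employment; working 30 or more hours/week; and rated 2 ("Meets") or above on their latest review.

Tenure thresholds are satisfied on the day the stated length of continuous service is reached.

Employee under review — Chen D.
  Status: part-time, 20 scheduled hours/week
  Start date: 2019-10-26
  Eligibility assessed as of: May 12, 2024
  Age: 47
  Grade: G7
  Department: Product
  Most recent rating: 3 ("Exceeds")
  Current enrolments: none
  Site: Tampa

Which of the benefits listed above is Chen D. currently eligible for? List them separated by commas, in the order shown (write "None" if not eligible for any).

Parking Benefit

Service from 2019-10-26 to May 12, 2024: 1660 days.
Short-Term Disability — status part-time ✗ (requires temporary) → not eligible.
Employer Retirement Match — status part-time ✓; service 1660 days ≥ 90 days ✓; grade G7 ≥ G7 ✓; not eligible for Short-Term Disability ✗ → not eligible.
Equity Grant Program — service 1660 days ≥ 3 months (≈90 days) ✓; age 47 ≥ 21 ✓; 20 hrs/wk < 24 ✗ → not eligible.
Stock Purchase Plan — status part-time ✗ (requires full-time or seasonal) → not eligible.
Phone Allowance — status part-time ✓ (not excluded); service 1660 days ≥ 30 days ✓; rating 3 ≥ 3 ✓; 20 hrs/wk < 35 ✗ → not eligible.
Parking Benefit — status part-time ✓; service 1660 days ≥ 180 days ✓; rating 3 ≥ 3 ✓; age 47 ≥ 21 ✓ → eligible.
401(k) Company Match — status part-time ✓ (not excluded); service 1660 days < 5 years (≈1825 days) ✗ → not eligible.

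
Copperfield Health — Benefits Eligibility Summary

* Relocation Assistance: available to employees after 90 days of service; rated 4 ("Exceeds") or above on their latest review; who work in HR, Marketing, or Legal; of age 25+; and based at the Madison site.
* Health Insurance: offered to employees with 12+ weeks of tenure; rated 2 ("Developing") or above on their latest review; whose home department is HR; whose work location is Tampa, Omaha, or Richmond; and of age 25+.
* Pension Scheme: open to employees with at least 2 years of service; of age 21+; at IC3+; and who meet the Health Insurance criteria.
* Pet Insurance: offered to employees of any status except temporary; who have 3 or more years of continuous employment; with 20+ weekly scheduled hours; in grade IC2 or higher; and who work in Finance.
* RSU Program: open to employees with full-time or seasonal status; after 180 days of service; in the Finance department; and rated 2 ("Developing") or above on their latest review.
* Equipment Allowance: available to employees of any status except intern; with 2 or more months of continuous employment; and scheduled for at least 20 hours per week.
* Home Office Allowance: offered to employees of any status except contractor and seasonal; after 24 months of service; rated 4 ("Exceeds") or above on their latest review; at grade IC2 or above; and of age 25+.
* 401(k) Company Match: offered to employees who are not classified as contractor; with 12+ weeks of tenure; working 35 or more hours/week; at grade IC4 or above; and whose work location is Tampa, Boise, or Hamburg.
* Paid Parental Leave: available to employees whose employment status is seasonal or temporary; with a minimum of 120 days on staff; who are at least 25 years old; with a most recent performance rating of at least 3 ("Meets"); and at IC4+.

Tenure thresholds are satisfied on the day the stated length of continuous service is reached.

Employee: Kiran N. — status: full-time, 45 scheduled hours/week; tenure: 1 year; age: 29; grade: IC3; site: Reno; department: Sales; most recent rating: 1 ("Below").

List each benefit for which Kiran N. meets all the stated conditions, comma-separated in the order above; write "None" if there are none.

Equipment Allowance

Relocation Assistance — service 1 year ≥ 90 days ✓; rating 1 < 4 ✗ → not eligible.
Health Insurance — service 1 year ≥ 12 weeks (≈84 days) ✓; rating 1 < 2 ✗ → not eligible.
Pension Scheme — service 1 year < 2 years ✗ → not eligible.
Pet Insurance — status full-time ✓ (not excluded); service 1 year < 3 years ✗ → not eligible.
RSU Program — status full-time ✓; service 1 year ≥ 180 days ✓; dept Sales ✗ → not eligible.
Equipment Allowance — status full-time ✓ (not excluded); service 1 year ≥ 2 months (≈60 days) ✓; 45 hrs/wk ≥ 20 ✓ → eligible.
Home Office Allowance — status full-time ✓ (not excluded); service 1 year < 24 months (≈720 days) ✗ → not eligible.
401(k) Company Match — status full-time ✓ (not excluded); service 1 year ≥ 12 weeks (≈84 days) ✓; 45 hrs/wk ≥ 35 ✓; grade IC3 < IC4 ✗ → not eligible.
Paid Parental Leave — status full-time ✗ (requires seasonal or temporary) → not eligible.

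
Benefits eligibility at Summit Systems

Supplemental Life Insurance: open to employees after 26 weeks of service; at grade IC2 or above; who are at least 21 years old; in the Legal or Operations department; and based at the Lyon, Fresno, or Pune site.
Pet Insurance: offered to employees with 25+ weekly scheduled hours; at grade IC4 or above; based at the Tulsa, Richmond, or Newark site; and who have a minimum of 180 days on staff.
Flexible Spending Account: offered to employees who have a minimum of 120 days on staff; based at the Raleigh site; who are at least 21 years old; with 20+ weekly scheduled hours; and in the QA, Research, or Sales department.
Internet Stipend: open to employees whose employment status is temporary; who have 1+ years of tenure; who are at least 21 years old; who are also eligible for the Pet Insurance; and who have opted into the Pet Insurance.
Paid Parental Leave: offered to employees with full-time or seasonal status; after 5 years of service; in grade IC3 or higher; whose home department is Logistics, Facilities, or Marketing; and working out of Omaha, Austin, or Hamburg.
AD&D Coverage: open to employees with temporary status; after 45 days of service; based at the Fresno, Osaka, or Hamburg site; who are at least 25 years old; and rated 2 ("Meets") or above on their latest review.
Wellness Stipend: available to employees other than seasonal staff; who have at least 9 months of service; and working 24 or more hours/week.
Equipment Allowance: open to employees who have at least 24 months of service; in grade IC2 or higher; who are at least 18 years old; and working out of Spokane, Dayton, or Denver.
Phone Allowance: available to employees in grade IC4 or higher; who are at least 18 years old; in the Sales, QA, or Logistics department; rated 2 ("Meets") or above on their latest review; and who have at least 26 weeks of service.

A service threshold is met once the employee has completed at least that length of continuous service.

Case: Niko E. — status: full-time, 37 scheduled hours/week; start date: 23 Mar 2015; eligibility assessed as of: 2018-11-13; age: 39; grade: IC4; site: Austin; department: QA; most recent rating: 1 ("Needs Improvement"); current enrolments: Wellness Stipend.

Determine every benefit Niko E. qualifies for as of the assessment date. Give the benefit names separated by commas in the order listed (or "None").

Service from 23 Mar 2015 to 2018-11-13: 1331 days.
Supplemental Life Insurance — service 1331 days ≥ 26 weeks (≈182 days) ✓; grade IC4 ≥ IC2 ✓; age 39 ≥ 21 ✓; dept QA ✗ → not eligible.
Pet Insurance — 37 hrs/wk ≥ 25 ✓; grade IC4 ≥ IC4 ✓; site Austin ✗ (not Tulsa, Richmond, or Newark) → not eligible.
Flexible Spending Account — service 1331 days ≥ 120 days ✓; site Austin ✗ (not Raleigh) → not eligible.
Internet Stipend — status full-time ✗ (requires temporary) → not eligible.
Paid Parental Leave — status full-time ✓; service 1331 days < 5 years (≈1825 days) ✗ → not eligible.
AD&D Coverage — status full-time ✗ (requires temporary) → not eligible.
Wellness Stipend — status full-time ✓ (not excluded); service 1331 days ≥ 9 months (≈270 days) ✓; 37 hrs/wk ≥ 24 ✓ → eligible.
Equipment Allowance — service 1331 days ≥ 24 months (≈720 days) ✓; grade IC4 ≥ IC2 ✓; age 39 ≥ 18 ✓; site Austin ✗ (not Spokane, Dayton, or Denver) → not eligible.
Phone Allowance — grade IC4 ≥ IC4 ✓; age 39 ≥ 18 ✓; dept QA ✓; rating 1 < 2 ✗ → not eligible.

Wellness Stipend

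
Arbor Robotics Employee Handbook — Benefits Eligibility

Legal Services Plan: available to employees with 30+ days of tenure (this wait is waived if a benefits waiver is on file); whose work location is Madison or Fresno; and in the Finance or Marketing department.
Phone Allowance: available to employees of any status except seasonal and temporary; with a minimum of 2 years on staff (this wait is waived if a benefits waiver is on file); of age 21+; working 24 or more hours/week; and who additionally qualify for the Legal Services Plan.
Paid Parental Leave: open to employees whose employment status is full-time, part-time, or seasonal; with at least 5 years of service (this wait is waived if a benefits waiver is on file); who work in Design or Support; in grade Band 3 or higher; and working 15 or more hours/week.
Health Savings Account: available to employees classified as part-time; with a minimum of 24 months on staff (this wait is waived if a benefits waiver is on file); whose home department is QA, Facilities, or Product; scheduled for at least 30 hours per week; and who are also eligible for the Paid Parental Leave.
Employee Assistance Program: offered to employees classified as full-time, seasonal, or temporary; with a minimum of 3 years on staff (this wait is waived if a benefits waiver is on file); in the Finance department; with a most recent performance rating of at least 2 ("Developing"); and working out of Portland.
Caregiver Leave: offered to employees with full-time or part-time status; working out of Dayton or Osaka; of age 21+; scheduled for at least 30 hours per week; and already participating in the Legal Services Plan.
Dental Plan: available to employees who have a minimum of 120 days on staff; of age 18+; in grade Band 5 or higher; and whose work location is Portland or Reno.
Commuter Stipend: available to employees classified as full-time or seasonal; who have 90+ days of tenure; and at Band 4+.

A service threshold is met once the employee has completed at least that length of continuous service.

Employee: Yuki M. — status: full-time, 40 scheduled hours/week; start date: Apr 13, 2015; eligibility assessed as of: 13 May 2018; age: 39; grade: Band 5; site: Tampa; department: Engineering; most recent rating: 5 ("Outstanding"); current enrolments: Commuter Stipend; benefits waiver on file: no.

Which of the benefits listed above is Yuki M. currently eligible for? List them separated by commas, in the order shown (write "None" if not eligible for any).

Commuter Stipend

Service from Apr 13, 2015 to 13 May 2018: 1126 days.
Legal Services Plan — no waiver, service 1126 days ≥ 30 days ✓; site Tampa ✗ (not Madison or Fresno) → not eligible.
Phone Allowance — status full-time ✓ (not excluded); no waiver, service 1126 days ≥ 2 years (≈730 days) ✓; age 39 ≥ 21 ✓; 40 hrs/wk ≥ 24 ✓; not eligible for Legal Services Plan ✗ → not eligible.
Paid Parental Leave — status full-time ✓; no waiver, service 1126 days < 5 years (≈1825 days) ✗ → not eligible.
Health Savings Account — status full-time ✗ (requires part-time) → not eligible.
Employee Assistance Program — status full-time ✓; no waiver, service 1126 days ≥ 3 years (≈1095 days) ✓; dept Engineering ✗ → not eligible.
Caregiver Leave — status full-time ✓; site Tampa ✗ (not Dayton or Osaka) → not eligible.
Dental Plan — service 1126 days ≥ 120 days ✓; age 39 ≥ 18 ✓; grade Band 5 ≥ Band 5 ✓; site Tampa ✗ (not Portland or Reno) → not eligible.
Commuter Stipend — status full-time ✓; service 1126 days ≥ 90 days ✓; grade Band 5 ≥ Band 4 ✓ → eligible.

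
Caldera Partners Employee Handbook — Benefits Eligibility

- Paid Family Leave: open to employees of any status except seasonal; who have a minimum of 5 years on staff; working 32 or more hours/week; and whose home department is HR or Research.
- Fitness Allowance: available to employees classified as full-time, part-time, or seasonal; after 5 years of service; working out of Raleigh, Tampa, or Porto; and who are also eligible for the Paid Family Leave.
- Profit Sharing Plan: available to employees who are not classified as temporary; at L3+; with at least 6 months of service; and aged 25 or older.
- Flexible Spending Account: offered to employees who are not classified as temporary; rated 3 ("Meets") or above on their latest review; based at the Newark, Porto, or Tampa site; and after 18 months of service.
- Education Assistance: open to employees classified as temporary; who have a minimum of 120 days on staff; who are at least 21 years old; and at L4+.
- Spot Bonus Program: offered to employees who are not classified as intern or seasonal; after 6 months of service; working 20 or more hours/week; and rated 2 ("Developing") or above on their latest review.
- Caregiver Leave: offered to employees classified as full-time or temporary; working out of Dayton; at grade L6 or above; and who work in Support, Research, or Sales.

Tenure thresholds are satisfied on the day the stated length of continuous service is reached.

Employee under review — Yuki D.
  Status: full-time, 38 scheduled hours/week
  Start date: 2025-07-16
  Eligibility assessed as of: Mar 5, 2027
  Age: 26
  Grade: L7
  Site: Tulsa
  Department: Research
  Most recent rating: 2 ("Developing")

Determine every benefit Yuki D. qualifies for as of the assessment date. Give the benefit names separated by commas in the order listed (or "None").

Service from 2025-07-16 to Mar 5, 2027: 597 days.
Paid Family Leave — status full-time ✓ (not excluded); service 597 days < 5 years (≈1825 days) ✗ → not eligible.
Fitness Allowance — status full-time ✓; service 597 days < 5 years (≈1825 days) ✗ → not eligible.
Profit Sharing Plan — status full-time ✓ (not excluded); grade L7 ≥ L3 ✓; service 597 days ≥ 6 months (≈180 days) ✓; age 26 ≥ 25 ✓ → eligible.
Flexible Spending Account — status full-time ✓ (not excluded); rating 2 < 3 ✗ → not eligible.
Education Assistance — status full-time ✗ (requires temporary) → not eligible.
Spot Bonus Program — status full-time ✓ (not excluded); service 597 days ≥ 6 months (≈180 days) ✓; 38 hrs/wk ≥ 20 ✓; rating 2 ≥ 2 ✓ → eligible.
Caregiver Leave — status full-time ✓; site Tulsa ✗ (not Dayton) → not eligible.

Profit Sharing Plan, Spot Bonus Program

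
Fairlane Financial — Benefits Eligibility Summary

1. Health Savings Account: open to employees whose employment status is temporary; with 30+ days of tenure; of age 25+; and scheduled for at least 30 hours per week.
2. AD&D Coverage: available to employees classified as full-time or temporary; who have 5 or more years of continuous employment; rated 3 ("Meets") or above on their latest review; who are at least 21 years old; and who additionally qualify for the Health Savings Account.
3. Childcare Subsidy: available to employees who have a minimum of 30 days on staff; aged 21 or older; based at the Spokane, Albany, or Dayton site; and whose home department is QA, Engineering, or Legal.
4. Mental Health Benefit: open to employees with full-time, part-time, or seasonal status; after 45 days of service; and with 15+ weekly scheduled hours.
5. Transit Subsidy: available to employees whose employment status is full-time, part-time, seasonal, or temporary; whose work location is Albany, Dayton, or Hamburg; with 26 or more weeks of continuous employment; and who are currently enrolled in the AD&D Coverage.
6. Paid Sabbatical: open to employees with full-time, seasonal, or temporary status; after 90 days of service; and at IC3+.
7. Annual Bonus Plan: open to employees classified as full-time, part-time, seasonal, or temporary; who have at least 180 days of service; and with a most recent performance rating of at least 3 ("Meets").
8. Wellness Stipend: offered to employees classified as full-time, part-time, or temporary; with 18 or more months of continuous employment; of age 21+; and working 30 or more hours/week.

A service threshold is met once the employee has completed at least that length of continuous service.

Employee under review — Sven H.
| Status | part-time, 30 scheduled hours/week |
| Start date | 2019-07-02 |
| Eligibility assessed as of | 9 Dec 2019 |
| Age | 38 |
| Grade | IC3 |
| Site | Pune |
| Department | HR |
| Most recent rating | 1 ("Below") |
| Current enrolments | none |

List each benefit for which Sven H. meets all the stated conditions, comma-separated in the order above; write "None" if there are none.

Service from 2019-07-02 to 9 Dec 2019: 160 days.
Health Savings Account — status part-time ✗ (requires temporary) → not eligible.
AD&D Coverage — status part-time ✗ (requires full-time or temporary) → not eligible.
Childcare Subsidy — service 160 days ≥ 30 days ✓; age 38 ≥ 21 ✓; site Pune ✗ (not Spokane, Albany, or Dayton) → not eligible.
Mental Health Benefit — status part-time ✓; service 160 days ≥ 45 days ✓; 30 hrs/wk ≥ 15 ✓ → eligible.
Transit Subsidy — status part-time ✓; site Pune ✗ (not Albany, Dayton, or Hamburg) → not eligible.
Paid Sabbatical — status part-time ✗ (requires full-time, seasonal, or temporary) → not eligible.
Annual Bonus Plan — status part-time ✓; service 160 days < 180 days ✗ → not eligible.
Wellness Stipend — status part-time ✓; service 160 days < 18 months (≈540 days) ✗ → not eligible.

Mental Health Benefit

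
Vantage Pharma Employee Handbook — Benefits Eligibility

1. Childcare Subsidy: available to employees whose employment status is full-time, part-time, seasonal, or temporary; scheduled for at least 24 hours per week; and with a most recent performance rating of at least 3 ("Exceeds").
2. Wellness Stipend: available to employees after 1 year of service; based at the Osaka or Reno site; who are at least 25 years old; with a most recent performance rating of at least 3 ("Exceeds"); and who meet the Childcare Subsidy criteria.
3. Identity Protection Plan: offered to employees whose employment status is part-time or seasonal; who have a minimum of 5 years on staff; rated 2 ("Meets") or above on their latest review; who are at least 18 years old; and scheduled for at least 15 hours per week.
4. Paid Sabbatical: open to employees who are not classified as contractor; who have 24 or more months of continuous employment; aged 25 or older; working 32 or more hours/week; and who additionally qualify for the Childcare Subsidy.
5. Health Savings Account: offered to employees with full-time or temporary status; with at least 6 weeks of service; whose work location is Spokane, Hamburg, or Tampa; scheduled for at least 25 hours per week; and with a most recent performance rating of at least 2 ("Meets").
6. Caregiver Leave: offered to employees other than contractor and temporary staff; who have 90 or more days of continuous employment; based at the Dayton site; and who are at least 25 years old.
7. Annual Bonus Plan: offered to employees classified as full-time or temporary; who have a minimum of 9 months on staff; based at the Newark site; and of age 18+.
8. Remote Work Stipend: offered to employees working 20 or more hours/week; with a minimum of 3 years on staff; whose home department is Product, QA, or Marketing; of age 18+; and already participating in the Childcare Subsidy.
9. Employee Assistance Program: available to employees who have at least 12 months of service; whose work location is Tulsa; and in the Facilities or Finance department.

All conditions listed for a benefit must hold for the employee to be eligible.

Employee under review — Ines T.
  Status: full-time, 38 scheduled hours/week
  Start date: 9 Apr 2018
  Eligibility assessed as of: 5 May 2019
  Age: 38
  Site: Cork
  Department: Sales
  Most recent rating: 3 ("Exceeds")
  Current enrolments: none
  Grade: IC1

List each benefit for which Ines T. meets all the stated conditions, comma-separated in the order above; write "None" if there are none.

Childcare Subsidy

Service from 9 Apr 2018 to 5 May 2019: 391 days.
Childcare Subsidy — status full-time ✓; 38 hrs/wk ≥ 24 ✓; rating 3 ≥ 3 ✓ → eligible.
Wellness Stipend — service 391 days ≥ 1 year (≈365 days) ✓; site Cork ✗ (not Osaka or Reno) → not eligible.
Identity Protection Plan — status full-time ✗ (requires part-time or seasonal) → not eligible.
Paid Sabbatical — status full-time ✓ (not excluded); service 391 days < 24 months (≈720 days) ✗ → not eligible.
Health Savings Account — status full-time ✓; service 391 days ≥ 6 weeks (≈42 days) ✓; site Cork ✗ (not Spokane, Hamburg, or Tampa) → not eligible.
Caregiver Leave — status full-time ✓ (not excluded); service 391 days ≥ 90 days ✓; site Cork ✗ (not Dayton) → not eligible.
Annual Bonus Plan — status full-time ✓; service 391 days ≥ 9 months (≈270 days) ✓; site Cork ✗ (not Newark) → not eligible.
Remote Work Stipend — 38 hrs/wk ≥ 20 ✓; service 391 days < 3 years (≈1095 days) ✗ → not eligible.
Employee Assistance Program — service 391 days ≥ 12 months (≈360 days) ✓; site Cork ✗ (not Tulsa) → not eligible.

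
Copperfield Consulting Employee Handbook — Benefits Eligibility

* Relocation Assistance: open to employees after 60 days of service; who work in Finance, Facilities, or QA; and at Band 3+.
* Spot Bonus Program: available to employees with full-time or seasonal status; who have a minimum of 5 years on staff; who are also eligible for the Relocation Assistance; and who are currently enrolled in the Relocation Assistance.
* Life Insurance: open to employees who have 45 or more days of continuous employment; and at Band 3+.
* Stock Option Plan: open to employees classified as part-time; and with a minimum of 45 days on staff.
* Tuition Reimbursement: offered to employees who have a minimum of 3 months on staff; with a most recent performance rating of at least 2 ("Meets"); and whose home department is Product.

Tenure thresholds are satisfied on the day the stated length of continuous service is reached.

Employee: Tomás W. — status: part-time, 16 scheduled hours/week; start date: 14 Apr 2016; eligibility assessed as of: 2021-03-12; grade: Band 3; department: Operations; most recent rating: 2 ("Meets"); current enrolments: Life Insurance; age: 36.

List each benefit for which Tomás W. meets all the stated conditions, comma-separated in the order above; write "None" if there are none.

Life Insurance, Stock Option Plan

Service from 14 Apr 2016 to 2021-03-12: 1793 days.
Relocation Assistance — service 1793 days ≥ 60 days ✓; dept Operations ✗ → not eligible.
Spot Bonus Program — status part-time ✗ (requires full-time or seasonal) → not eligible.
Life Insurance — service 1793 days ≥ 45 days ✓; grade Band 3 ≥ Band 3 ✓ → eligible.
Stock Option Plan — status part-time ✓; service 1793 days ≥ 45 days ✓ → eligible.
Tuition Reimbursement — service 1793 days ≥ 3 months (≈90 days) ✓; rating 2 ≥ 2 ✓; dept Operations ✗ → not eligible.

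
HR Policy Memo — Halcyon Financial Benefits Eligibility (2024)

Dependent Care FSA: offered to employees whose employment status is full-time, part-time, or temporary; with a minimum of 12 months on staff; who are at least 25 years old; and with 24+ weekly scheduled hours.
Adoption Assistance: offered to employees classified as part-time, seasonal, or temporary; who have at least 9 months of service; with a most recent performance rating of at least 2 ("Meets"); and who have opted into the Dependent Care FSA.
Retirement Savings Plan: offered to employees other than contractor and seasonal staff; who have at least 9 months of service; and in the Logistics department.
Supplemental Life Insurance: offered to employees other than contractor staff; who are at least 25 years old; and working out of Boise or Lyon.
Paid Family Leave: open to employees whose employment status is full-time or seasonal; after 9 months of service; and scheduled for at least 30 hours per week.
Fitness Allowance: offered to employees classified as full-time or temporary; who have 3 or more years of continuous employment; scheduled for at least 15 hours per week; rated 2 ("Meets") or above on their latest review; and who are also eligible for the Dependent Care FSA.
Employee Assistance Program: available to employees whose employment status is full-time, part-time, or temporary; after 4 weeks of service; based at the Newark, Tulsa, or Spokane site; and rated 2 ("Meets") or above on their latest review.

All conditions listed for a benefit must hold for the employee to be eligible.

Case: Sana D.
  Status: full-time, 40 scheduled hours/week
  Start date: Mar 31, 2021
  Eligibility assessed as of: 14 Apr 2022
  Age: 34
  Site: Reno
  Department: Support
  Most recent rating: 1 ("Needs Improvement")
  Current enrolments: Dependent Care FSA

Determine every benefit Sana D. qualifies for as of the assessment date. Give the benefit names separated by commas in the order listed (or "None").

Dependent Care FSA, Paid Family Leave

Service from Mar 31, 2021 to 14 Apr 2022: 379 days.
Dependent Care FSA — status full-time ✓; service 379 days ≥ 12 months (≈360 days) ✓; age 34 ≥ 25 ✓; 40 hrs/wk ≥ 24 ✓ → eligible.
Adoption Assistance — status full-time ✗ (requires part-time, seasonal, or temporary) → not eligible.
Retirement Savings Plan — status full-time ✓ (not excluded); service 379 days ≥ 9 months (≈270 days) ✓; dept Support ✗ → not eligible.
Supplemental Life Insurance — status full-time ✓ (not excluded); age 34 ≥ 25 ✓; site Reno ✗ (not Boise or Lyon) → not eligible.
Paid Family Leave — status full-time ✓; service 379 days ≥ 9 months (≈270 days) ✓; 40 hrs/wk ≥ 30 ✓ → eligible.
Fitness Allowance — status full-time ✓; service 379 days < 3 years (≈1095 days) ✗ → not eligible.
Employee Assistance Program — status full-time ✓; service 379 days ≥ 4 weeks (≈28 days) ✓; site Reno ✗ (not Newark, Tulsa, or Spokane) → not eligible.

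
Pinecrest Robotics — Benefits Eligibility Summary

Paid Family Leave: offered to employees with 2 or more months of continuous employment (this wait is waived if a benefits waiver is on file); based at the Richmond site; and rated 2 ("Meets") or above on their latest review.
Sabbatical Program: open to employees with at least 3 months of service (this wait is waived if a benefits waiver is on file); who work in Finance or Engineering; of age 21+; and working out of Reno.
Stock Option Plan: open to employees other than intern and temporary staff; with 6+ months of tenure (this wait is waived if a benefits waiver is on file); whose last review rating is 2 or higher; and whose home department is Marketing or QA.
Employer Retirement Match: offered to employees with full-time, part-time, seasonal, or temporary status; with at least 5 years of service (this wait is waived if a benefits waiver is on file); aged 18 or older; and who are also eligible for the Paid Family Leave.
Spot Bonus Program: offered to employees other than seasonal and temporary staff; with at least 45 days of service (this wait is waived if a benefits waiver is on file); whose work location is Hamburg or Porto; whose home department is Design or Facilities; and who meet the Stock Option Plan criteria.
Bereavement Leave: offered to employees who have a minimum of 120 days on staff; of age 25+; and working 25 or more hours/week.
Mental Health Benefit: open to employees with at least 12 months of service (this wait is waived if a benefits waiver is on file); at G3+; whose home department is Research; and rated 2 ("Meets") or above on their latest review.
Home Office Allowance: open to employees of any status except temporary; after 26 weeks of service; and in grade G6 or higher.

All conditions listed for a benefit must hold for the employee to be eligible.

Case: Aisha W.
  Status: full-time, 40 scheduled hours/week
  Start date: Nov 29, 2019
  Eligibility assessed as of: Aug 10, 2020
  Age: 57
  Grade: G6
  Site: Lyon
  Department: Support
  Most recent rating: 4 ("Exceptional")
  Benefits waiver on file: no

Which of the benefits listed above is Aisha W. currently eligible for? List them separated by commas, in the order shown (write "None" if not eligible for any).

Service from Nov 29, 2019 to Aug 10, 2020: 255 days.
Paid Family Leave — no waiver, service 255 days ≥ 2 months (≈60 days) ✓; site Lyon ✗ (not Richmond) → not eligible.
Sabbatical Program — no waiver, service 255 days ≥ 3 months (≈90 days) ✓; dept Support ✗ → not eligible.
Stock Option Plan — status full-time ✓ (not excluded); no waiver, service 255 days ≥ 6 months (≈180 days) ✓; rating 4 ≥ 2 ✓; dept Support ✗ → not eligible.
Employer Retirement Match — status full-time ✓; no waiver, service 255 days < 5 years (≈1825 days) ✗ → not eligible.
Spot Bonus Program — status full-time ✓ (not excluded); no waiver, service 255 days ≥ 45 days ✓; site Lyon ✗ (not Hamburg or Porto) → not eligible.
Bereavement Leave — service 255 days ≥ 120 days ✓; age 57 ≥ 25 ✓; 40 hrs/wk ≥ 25 ✓ → eligible.
Mental Health Benefit — no waiver, service 255 days < 12 months (≈360 days) ✗ → not eligible.
Home Office Allowance — status full-time ✓ (not excluded); service 255 days ≥ 26 weeks (≈182 days) ✓; grade G6 ≥ G6 ✓ → eligible.

Bereavement Leave, Home Office Allowance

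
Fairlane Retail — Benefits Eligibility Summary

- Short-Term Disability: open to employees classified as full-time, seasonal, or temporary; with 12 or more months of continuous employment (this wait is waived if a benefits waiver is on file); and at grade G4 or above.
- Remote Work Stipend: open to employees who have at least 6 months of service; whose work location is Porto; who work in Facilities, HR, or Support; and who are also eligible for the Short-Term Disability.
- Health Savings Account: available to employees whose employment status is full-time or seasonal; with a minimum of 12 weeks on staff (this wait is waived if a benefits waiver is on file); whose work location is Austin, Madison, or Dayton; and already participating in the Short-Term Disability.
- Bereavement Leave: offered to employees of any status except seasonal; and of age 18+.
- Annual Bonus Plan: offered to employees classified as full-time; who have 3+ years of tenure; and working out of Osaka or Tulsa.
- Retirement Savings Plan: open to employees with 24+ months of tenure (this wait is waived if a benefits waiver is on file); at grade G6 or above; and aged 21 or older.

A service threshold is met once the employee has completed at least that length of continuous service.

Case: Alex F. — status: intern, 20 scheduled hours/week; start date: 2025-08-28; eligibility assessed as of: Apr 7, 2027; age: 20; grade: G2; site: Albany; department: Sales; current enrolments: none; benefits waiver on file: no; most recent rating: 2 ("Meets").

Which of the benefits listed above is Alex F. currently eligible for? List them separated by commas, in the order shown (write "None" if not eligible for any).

Bereavement Leave

Service from 2025-08-28 to Apr 7, 2027: 587 days.
Short-Term Disability — status intern ✗ (requires full-time, seasonal, or temporary) → not eligible.
Remote Work Stipend — service 587 days ≥ 6 months (≈180 days) ✓; site Albany ✗ (not Porto) → not eligible.
Health Savings Account — status intern ✗ (requires full-time or seasonal) → not eligible.
Bereavement Leave — status intern ✓ (not excluded); age 20 ≥ 18 ✓ → eligible.
Annual Bonus Plan — status intern ✗ (requires full-time) → not eligible.
Retirement Savings Plan — no waiver, service 587 days < 24 months (≈720 days) ✗ → not eligible.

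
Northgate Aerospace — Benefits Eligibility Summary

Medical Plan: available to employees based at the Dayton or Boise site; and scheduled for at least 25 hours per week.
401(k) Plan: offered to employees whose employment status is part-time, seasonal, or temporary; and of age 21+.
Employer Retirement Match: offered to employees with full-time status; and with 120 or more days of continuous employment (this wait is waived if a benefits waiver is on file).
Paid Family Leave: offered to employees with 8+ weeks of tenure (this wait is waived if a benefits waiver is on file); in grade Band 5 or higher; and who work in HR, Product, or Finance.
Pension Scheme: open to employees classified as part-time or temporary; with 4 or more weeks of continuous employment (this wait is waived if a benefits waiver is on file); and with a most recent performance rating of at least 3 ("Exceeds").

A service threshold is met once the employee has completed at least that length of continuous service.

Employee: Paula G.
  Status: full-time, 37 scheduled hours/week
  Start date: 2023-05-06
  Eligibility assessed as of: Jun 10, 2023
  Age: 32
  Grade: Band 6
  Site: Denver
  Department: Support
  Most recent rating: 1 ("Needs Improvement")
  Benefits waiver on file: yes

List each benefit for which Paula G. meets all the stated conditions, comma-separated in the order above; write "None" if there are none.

Employer Retirement Match

Service from 2023-05-06 to Jun 10, 2023: 35 days.
Medical Plan — site Denver ✗ (not Dayton or Boise) → not eligible.
401(k) Plan — status full-time ✗ (requires part-time, seasonal, or temporary) → not eligible.
Employer Retirement Match — status full-time ✓; benefits waiver on file ✓ → eligible.
Paid Family Leave — benefits waiver on file ✓; grade Band 6 ≥ Band 5 ✓; dept Support ✗ → not eligible.
Pension Scheme — status full-time ✗ (requires part-time or temporary) → not eligible.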